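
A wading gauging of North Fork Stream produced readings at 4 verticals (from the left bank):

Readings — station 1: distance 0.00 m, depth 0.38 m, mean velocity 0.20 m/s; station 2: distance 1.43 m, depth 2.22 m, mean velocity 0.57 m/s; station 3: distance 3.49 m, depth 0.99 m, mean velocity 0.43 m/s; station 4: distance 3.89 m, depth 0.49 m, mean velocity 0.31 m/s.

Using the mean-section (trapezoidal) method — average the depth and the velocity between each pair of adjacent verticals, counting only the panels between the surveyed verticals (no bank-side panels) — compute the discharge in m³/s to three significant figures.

Panel 1-2: Δb = 1.43 m, d̄ = (0.38+2.22)/2 = 1.3, v̄ = (0.20+0.57)/2 = 0.385 → q = 1.43×1.3×0.385 = 0.7157 m³/s
Panel 2-3: Δb = 2.06 m, d̄ = (2.22+0.99)/2 = 1.605, v̄ = (0.57+0.43)/2 = 0.5 → q = 2.06×1.605×0.5 = 1.653 m³/s
Panel 3-4: Δb = 0.4 m, d̄ = (0.99+0.49)/2 = 0.74, v̄ = (0.43+0.31)/2 = 0.37 → q = 0.4×0.74×0.37 = 0.1095 m³/s
Q = Σ q = 2.478 m³/s

2.48 m³/s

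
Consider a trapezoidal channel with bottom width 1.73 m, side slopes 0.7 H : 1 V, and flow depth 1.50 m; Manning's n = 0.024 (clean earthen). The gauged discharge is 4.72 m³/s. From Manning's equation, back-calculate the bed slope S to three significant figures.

0.00104

A = (b + z·y)·y = (1.73 + 0.7×1.50)×1.50 = 4.170 m²
P = b + 2y√(1+z²) = 1.73 + 2×1.50×√(1+0.7²) = 5.392 m
R = A/P = 4.170/5.392 = 0.7734 m
S = (Q·n / (1·A·R^(2/3)))² = (4.72×0.024 / (1×4.170×0.8425))² = 0.001040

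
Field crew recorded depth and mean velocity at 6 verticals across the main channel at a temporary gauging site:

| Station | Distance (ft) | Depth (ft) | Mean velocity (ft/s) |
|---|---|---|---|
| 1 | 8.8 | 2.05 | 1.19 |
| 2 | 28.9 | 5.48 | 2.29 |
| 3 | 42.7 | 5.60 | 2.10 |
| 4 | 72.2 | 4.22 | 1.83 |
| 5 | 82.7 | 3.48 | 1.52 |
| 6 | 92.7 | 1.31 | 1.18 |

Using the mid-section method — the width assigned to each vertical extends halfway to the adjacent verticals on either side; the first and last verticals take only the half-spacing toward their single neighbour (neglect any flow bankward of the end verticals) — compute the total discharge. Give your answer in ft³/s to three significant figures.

w_1 = (28.9 − 8.8)/2 = 10.05 ft; q_1 = 1.19 × 2.05 × 10.05 = 24.52 ft³/s
w_2 = (42.7 − 8.8)/2 = 16.95 ft; q_2 = 2.29 × 5.48 × 16.95 = 212.7 ft³/s
w_3 = (72.2 − 28.9)/2 = 21.65 ft; q_3 = 2.10 × 5.60 × 21.65 = 254.6 ft³/s
w_4 = (82.7 − 42.7)/2 = 20 ft; q_4 = 1.83 × 4.22 × 20 = 154.5 ft³/s
w_5 = (92.7 − 72.2)/2 = 10.25 ft; q_5 = 1.52 × 3.48 × 10.25 = 54.22 ft³/s
w_6 = (92.7 − 82.7)/2 = 5 ft; q_6 = 1.18 × 1.31 × 5 = 7.729 ft³/s
Q = Σ qᵢ = 708.2 ft³/s

708 ft³/s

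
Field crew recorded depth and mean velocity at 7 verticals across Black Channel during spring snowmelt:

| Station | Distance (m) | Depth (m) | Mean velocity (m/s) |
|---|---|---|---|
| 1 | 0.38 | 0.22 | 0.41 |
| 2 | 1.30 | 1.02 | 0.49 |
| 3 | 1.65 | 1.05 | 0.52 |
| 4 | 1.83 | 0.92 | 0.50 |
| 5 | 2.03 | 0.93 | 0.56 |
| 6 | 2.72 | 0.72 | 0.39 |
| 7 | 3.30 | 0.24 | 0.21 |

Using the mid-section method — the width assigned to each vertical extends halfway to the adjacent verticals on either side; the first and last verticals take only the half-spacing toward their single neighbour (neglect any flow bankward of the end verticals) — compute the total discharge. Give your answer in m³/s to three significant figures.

w_1 = (1.30 − 0.38)/2 = 0.46 m; q_1 = 0.41 × 0.22 × 0.46 = 0.04149 m³/s
w_2 = (1.65 − 0.38)/2 = 0.635 m; q_2 = 0.49 × 1.02 × 0.635 = 0.3174 m³/s
w_3 = (1.83 − 1.30)/2 = 0.265 m; q_3 = 0.52 × 1.05 × 0.265 = 0.1447 m³/s
w_4 = (2.03 − 1.65)/2 = 0.19 m; q_4 = 0.50 × 0.92 × 0.19 = 0.08740 m³/s
w_5 = (2.72 − 1.83)/2 = 0.445 m; q_5 = 0.56 × 0.93 × 0.445 = 0.2318 m³/s
w_6 = (3.30 − 2.03)/2 = 0.635 m; q_6 = 0.39 × 0.72 × 0.635 = 0.1783 m³/s
w_7 = (3.30 − 2.72)/2 = 0.29 m; q_7 = 0.21 × 0.24 × 0.29 = 0.01462 m³/s
Q = Σ qᵢ = 1.016 m³/s

1.02 m³/s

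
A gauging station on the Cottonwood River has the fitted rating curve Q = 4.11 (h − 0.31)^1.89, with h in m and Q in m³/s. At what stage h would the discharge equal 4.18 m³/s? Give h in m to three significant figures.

1.32 m

h − h₀ = (Q/C)^(1/b) = (4.18/4.11)^(1/1.89) = 1.009 m
h = 0.31 + 1.009 = 1.319 m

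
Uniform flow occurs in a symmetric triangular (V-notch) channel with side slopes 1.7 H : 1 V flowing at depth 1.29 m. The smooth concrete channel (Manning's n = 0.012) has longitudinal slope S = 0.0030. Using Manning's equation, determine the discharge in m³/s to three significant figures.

A = z·y² = 1.7×1.29² = 2.829 m²
P = 2y√(1+z²) = 2×1.29×√(1+1.7²) = 5.089 m
R = A/P = 2.829/5.089 = 0.5559 m
Q = (1/n)·A·R^(2/3)·S^(1/2) = (1/0.012) × 2.829 × 0.5559^(2/3) × 0.0030^(1/2) = 8.730 m³/s

8.73 m³/s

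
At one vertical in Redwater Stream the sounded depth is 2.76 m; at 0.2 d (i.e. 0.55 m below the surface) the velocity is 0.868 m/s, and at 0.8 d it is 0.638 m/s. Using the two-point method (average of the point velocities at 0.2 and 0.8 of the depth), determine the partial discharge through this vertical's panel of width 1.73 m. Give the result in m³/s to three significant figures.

3.60 m³/s

v̄ = (0.868 + 0.638) / 2 = 0.7530 m/s
q = v̄ × d × w = 0.7530 × 2.76 × 1.73 = 3.595 m³/s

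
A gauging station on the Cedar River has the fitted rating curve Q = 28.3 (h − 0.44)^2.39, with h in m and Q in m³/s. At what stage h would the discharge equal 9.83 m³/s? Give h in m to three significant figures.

1.08 m

h − h₀ = (Q/C)^(1/b) = (9.83/28.3)^(1/2.39) = 0.6425 m
h = 0.44 + 0.6425 = 1.082 m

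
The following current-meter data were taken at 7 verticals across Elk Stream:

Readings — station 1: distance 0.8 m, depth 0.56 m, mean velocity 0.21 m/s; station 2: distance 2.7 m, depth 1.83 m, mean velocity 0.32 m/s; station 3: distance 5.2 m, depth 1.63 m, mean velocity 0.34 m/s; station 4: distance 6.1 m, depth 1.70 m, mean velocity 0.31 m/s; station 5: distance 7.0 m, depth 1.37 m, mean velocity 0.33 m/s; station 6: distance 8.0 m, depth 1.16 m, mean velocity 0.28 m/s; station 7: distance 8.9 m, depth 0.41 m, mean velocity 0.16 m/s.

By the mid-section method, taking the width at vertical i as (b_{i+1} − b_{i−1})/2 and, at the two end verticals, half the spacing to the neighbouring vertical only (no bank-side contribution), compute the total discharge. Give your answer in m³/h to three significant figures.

12900 m³/h

w_1 = (2.7 − 0.8)/2 = 0.95 m; q_1 = 0.21 × 0.56 × 0.95 = 0.1117 m³/s
w_2 = (5.2 − 0.8)/2 = 2.2 m; q_2 = 0.32 × 1.83 × 2.2 = 1.288 m³/s
w_3 = (6.1 − 2.7)/2 = 1.7 m; q_3 = 0.34 × 1.63 × 1.7 = 0.9421 m³/s
w_4 = (7.0 − 5.2)/2 = 0.9 m; q_4 = 0.31 × 1.70 × 0.9 = 0.4743 m³/s
w_5 = (8.0 − 6.1)/2 = 0.95 m; q_5 = 0.33 × 1.37 × 0.95 = 0.4295 m³/s
w_6 = (8.9 − 7.0)/2 = 0.95 m; q_6 = 0.28 × 1.16 × 0.95 = 0.3086 m³/s
w_7 = (8.9 − 8.0)/2 = 0.45 m; q_7 = 0.16 × 0.41 × 0.45 = 0.02952 m³/s
Q = Σ qᵢ = 3.584 m³/s
= 3.584 × 3600 = 12900 m³/h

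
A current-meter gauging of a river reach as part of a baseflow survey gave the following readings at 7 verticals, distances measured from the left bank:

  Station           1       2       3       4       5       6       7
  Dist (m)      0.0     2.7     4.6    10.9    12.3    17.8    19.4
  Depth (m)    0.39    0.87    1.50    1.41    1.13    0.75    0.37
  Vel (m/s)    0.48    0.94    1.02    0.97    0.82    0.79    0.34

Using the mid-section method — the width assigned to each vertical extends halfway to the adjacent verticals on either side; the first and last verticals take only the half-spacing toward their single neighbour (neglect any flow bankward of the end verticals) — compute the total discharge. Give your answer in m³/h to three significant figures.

w_1 = (2.7 − 0.0)/2 = 1.35 m; q_1 = 0.48 × 0.39 × 1.35 = 0.2527 m³/s
w_2 = (4.6 − 0.0)/2 = 2.3 m; q_2 = 0.94 × 0.87 × 2.3 = 1.881 m³/s
w_3 = (10.9 − 2.7)/2 = 4.1 m; q_3 = 1.02 × 1.50 × 4.1 = 6.273 m³/s
w_4 = (12.3 − 4.6)/2 = 3.85 m; q_4 = 0.97 × 1.41 × 3.85 = 5.266 m³/s
w_5 = (17.8 − 10.9)/2 = 3.45 m; q_5 = 0.82 × 1.13 × 3.45 = 3.197 m³/s
w_6 = (19.4 − 12.3)/2 = 3.55 m; q_6 = 0.79 × 0.75 × 3.55 = 2.103 m³/s
w_7 = (19.4 − 17.8)/2 = 0.8 m; q_7 = 0.34 × 0.37 × 0.8 = 0.1006 m³/s
Q = Σ qᵢ = 19.07 m³/s
= 19.07 × 3600 = 68660 m³/h

68700 m³/h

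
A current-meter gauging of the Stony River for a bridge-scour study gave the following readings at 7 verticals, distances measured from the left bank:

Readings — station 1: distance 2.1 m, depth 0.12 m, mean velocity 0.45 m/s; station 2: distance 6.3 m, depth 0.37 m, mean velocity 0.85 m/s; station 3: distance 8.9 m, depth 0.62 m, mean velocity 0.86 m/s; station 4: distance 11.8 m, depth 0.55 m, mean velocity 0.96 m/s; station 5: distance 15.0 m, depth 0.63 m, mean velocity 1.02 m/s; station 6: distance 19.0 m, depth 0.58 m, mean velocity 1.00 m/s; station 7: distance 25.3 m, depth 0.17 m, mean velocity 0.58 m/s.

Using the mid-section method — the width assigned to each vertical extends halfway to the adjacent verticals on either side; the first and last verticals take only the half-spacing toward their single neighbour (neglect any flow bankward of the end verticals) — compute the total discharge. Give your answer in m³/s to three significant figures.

w_1 = (6.3 − 2.1)/2 = 2.1 m; q_1 = 0.45 × 0.12 × 2.1 = 0.1134 m³/s
w_2 = (8.9 − 2.1)/2 = 3.4 m; q_2 = 0.85 × 0.37 × 3.4 = 1.069 m³/s
w_3 = (11.8 − 6.3)/2 = 2.75 m; q_3 = 0.86 × 0.62 × 2.75 = 1.466 m³/s
w_4 = (15.0 − 8.9)/2 = 3.05 m; q_4 = 0.96 × 0.55 × 3.05 = 1.610 m³/s
w_5 = (19.0 − 11.8)/2 = 3.6 m; q_5 = 1.02 × 0.63 × 3.6 = 2.313 m³/s
w_6 = (25.3 − 15.0)/2 = 5.15 m; q_6 = 1.00 × 0.58 × 5.15 = 2.987 m³/s
w_7 = (25.3 − 19.0)/2 = 3.15 m; q_7 = 0.58 × 0.17 × 3.15 = 0.3106 m³/s
Q = Σ qᵢ = 9.870 m³/s

9.87 m³/s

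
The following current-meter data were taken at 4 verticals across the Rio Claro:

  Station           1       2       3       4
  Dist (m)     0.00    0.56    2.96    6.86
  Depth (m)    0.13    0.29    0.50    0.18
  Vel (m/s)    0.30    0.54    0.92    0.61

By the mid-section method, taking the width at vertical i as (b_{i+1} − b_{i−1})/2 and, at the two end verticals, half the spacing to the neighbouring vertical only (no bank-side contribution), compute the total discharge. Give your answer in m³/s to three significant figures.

w_1 = (0.56 − 0.00)/2 = 0.28 m; q_1 = 0.30 × 0.13 × 0.28 = 0.01092 m³/s
w_2 = (2.96 − 0.00)/2 = 1.48 m; q_2 = 0.54 × 0.29 × 1.48 = 0.2318 m³/s
w_3 = (6.86 − 0.56)/2 = 3.15 m; q_3 = 0.92 × 0.50 × 3.15 = 1.449 m³/s
w_4 = (6.86 − 2.96)/2 = 1.95 m; q_4 = 0.61 × 0.18 × 1.95 = 0.2141 m³/s
Q = Σ qᵢ = 1.906 m³/s

1.91 m³/s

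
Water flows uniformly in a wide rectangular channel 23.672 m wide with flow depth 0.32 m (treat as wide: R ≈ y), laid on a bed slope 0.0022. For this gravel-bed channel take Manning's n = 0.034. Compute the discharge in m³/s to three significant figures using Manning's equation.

4.89 m³/s

A = b·y = 23.672 × 0.32 = 7.575 m²
Wide channel: R ≈ y = 0.32 m
Q = (1/n)·A·R^(2/3)·S^(1/2) = (1/0.034) × 7.575 × 0.3200^(2/3) × 0.0022^(1/2) = 4.889 m³/s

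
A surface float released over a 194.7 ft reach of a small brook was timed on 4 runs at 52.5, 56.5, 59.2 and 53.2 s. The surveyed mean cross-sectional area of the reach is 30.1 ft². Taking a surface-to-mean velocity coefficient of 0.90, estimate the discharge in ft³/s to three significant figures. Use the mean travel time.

95.3 ft³/s

t̄ = (52.5 + 56.5 + 59.2 + 53.2) / 4 = 55.35 s
v_surface = L / t̄ = 194.7 / 55.35 = 3.518 ft/s
v_mean = 0.90 × 3.518 = 3.166 ft/s
Q = A × v_mean = 30.1 × 3.166 = 95.29 ft³/s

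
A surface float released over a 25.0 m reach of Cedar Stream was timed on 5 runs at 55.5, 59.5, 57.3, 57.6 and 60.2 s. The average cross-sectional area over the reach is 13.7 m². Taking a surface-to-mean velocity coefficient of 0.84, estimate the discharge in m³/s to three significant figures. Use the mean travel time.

4.96 m³/s

t̄ = (55.5 + 59.5 + 57.3 + 57.6 + 60.2) / 5 = 58.02 s
v_surface = L / t̄ = 25.0 / 58.02 = 0.4309 m/s
v_mean = 0.84 × 0.4309 = 0.3619 m/s
Q = A × v_mean = 13.7 × 0.3619 = 4.959 m³/s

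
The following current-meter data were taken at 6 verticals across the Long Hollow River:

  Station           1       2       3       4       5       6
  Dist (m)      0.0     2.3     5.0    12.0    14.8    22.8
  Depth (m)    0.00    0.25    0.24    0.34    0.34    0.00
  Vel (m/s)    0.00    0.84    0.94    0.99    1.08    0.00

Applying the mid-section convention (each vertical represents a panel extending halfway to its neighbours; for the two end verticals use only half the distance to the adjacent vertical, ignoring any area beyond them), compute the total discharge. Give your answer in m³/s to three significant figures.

5.25 m³/s

w_2 = (5.0 − 0.0)/2 = 2.5 m; q_2 = 0.84 × 0.25 × 2.5 = 0.5250 m³/s
w_3 = (12.0 − 2.3)/2 = 4.85 m; q_3 = 0.94 × 0.24 × 4.85 = 1.094 m³/s
w_4 = (14.8 − 5.0)/2 = 4.9 m; q_4 = 0.99 × 0.34 × 4.9 = 1.649 m³/s
w_5 = (22.8 − 12.0)/2 = 5.4 m; q_5 = 1.08 × 0.34 × 5.4 = 1.983 m³/s
Stations 1, 6 contribute zero (depth or velocity is 0).
Q = Σ qᵢ = 5.251 m³/s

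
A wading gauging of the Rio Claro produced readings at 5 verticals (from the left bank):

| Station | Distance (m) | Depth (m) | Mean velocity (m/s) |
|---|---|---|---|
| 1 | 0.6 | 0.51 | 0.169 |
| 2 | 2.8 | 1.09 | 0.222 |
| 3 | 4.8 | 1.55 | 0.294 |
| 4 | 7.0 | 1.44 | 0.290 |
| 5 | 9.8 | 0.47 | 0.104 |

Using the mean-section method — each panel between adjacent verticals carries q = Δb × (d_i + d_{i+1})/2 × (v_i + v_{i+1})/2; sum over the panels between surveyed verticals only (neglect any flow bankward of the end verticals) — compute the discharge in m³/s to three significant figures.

2.51 m³/s

Panel 1-2: Δb = 2.2 m, d̄ = (0.51+1.09)/2 = 0.8, v̄ = (0.169+0.222)/2 = 0.1955 → q = 2.2×0.8×0.1955 = 0.3441 m³/s
Panel 2-3: Δb = 2 m, d̄ = (1.09+1.55)/2 = 1.32, v̄ = (0.222+0.294)/2 = 0.258 → q = 2×1.32×0.258 = 0.6811 m³/s
Panel 3-4: Δb = 2.2 m, d̄ = (1.55+1.44)/2 = 1.495, v̄ = (0.294+0.290)/2 = 0.292 → q = 2.2×1.495×0.292 = 0.9604 m³/s
Panel 4-5: Δb = 2.8 m, d̄ = (1.44+0.47)/2 = 0.955, v̄ = (0.290+0.104)/2 = 0.197 → q = 2.8×0.955×0.197 = 0.5268 m³/s
Q = Σ q = 2.512 m³/s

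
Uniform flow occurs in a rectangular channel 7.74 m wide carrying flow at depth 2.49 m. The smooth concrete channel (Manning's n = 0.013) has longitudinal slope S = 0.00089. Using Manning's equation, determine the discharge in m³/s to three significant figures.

A = b·y = 7.74 × 2.49 = 19.27 m²
P = b + 2y = 7.74 + 2×2.49 = 12.72 m
R = A/P = 19.27/12.72 = 1.515 m
Q = (1/n)·A·R^(2/3)·S^(1/2) = (1/0.013) × 19.27 × 1.515^(2/3) × 0.00089^(1/2) = 58.34 m³/s

58.3 m³/s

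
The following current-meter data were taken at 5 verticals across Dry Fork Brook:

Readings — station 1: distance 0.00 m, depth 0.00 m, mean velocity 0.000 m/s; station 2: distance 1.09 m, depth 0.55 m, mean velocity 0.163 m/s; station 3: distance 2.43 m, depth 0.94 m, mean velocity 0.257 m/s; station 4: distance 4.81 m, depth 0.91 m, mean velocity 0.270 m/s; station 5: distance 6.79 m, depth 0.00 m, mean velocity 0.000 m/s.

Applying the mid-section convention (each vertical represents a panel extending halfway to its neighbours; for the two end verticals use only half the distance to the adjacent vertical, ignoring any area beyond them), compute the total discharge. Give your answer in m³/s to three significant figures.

1.09 m³/s

w_2 = (2.43 − 0.00)/2 = 1.215 m; q_2 = 0.163 × 0.55 × 1.215 = 0.1089 m³/s
w_3 = (4.81 − 1.09)/2 = 1.86 m; q_3 = 0.257 × 0.94 × 1.86 = 0.4493 m³/s
w_4 = (6.79 − 2.43)/2 = 2.18 m; q_4 = 0.270 × 0.91 × 2.18 = 0.5356 m³/s
Stations 1, 5 contribute zero (depth or velocity is 0).
Q = Σ qᵢ = 1.094 m³/s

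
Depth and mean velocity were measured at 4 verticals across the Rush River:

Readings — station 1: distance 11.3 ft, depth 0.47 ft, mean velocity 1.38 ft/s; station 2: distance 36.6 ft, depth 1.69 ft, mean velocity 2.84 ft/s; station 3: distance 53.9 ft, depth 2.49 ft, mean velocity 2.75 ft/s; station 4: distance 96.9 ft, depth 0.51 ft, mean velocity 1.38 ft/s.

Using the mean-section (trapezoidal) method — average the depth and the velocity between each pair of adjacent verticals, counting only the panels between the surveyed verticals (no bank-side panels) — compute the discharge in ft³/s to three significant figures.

292 ft³/s

Panel 1-2: Δb = 25.3 ft, d̄ = (0.47+1.69)/2 = 1.08, v̄ = (1.38+2.84)/2 = 2.11 → q = 25.3×1.08×2.11 = 57.65 ft³/s
Panel 2-3: Δb = 17.3 ft, d̄ = (1.69+2.49)/2 = 2.09, v̄ = (2.84+2.75)/2 = 2.795 → q = 17.3×2.09×2.795 = 101.1 ft³/s
Panel 3-4: Δb = 43 ft, d̄ = (2.49+0.51)/2 = 1.5, v̄ = (2.75+1.38)/2 = 2.065 → q = 43×1.5×2.065 = 133.2 ft³/s
Q = Σ q = 291.9 ft³/s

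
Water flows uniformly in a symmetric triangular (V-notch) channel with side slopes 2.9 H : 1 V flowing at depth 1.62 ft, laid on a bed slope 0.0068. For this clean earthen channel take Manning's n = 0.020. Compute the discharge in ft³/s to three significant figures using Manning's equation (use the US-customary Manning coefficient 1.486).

A = z·y² = 2.9×1.62² = 7.611 ft²
P = 2y√(1+z²) = 2×1.62×√(1+2.9²) = 9.939 ft
R = A/P = 7.611/9.939 = 0.7658 ft
Q = (1.486/n)·A·R^(2/3)·S^(1/2) = (1.486/0.020) × 7.611 × 0.7658^(2/3) × 0.0068^(1/2) = 39.03 ft³/s

39.0 ft³/s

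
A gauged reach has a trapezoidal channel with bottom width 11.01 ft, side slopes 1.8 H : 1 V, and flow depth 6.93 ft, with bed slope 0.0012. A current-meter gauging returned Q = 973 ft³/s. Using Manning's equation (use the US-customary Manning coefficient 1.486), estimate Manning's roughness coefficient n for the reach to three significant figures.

A = (b + z·y)·y = (11.01 + 1.8×6.93)×6.93 = 162.7 ft²
P = b + 2y√(1+z²) = 11.01 + 2×6.93×√(1+1.8²) = 39.55 ft
R = A/P = 162.7/39.55 = 4.115 ft
n = (1.486/Q)·A·R^(2/3)·S^(1/2) = (1.486/973) × 162.7 × 2.568 × 0.03464 = 0.02211

0.0221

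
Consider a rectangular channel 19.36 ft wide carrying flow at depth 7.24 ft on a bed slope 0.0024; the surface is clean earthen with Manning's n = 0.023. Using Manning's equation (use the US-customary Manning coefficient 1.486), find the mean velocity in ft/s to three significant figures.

8.16 ft/s

A = b·y = 19.36 × 7.24 = 140.2 ft²
P = b + 2y = 19.36 + 2×7.24 = 33.84 ft
R = A/P = 140.2/33.84 = 4.142 ft
Q = (1.486/n)·A·R^(2/3)·S^(1/2) = (1.486/0.023) × 140.2 × 4.142^(2/3) × 0.0024^(1/2) = 1144 ft³/s
V = Q/A = 1144/140.2 = 8.163 ft/s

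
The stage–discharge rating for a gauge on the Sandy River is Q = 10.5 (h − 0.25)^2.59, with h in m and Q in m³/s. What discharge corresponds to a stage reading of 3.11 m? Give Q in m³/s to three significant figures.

160 m³/s

Q = 10.5 × (3.11 − 0.25)^2.59 = 10.5 × 2.86^2.59 = 159.7 m³/s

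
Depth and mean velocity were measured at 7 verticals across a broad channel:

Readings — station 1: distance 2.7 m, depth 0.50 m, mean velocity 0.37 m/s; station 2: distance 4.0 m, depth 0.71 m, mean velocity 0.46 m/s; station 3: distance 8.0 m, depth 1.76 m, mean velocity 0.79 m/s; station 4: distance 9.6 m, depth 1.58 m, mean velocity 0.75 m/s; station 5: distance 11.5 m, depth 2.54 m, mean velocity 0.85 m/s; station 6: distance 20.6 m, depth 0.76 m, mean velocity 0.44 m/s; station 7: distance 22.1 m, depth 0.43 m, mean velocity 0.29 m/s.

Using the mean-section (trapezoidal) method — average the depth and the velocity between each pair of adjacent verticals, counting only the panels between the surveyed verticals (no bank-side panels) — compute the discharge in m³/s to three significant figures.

18.6 m³/s

Panel 1-2: Δb = 1.3 m, d̄ = (0.50+0.71)/2 = 0.605, v̄ = (0.37+0.46)/2 = 0.415 → q = 1.3×0.605×0.415 = 0.3264 m³/s
Panel 2-3: Δb = 4 m, d̄ = (0.71+1.76)/2 = 1.235, v̄ = (0.46+0.79)/2 = 0.625 → q = 4×1.235×0.625 = 3.088 m³/s
Panel 3-4: Δb = 1.6 m, d̄ = (1.76+1.58)/2 = 1.67, v̄ = (0.79+0.75)/2 = 0.77 → q = 1.6×1.67×0.77 = 2.057 m³/s
Panel 4-5: Δb = 1.9 m, d̄ = (1.58+2.54)/2 = 2.06, v̄ = (0.75+0.85)/2 = 0.8 → q = 1.9×2.06×0.8 = 3.131 m³/s
Panel 5-6: Δb = 9.1 m, d̄ = (2.54+0.76)/2 = 1.65, v̄ = (0.85+0.44)/2 = 0.645 → q = 9.1×1.65×0.645 = 9.685 m³/s
Panel 6-7: Δb = 1.5 m, d̄ = (0.76+0.43)/2 = 0.595, v̄ = (0.44+0.29)/2 = 0.365 → q = 1.5×0.595×0.365 = 0.3258 m³/s
Q = Σ q = 18.61 m³/s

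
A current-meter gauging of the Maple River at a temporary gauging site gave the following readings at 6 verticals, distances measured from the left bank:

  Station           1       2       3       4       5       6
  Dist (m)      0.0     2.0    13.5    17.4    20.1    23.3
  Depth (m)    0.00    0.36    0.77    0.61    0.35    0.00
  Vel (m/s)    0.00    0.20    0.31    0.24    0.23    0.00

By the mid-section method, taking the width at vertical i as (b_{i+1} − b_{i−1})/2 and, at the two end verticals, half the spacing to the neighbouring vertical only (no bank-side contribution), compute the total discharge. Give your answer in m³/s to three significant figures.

w_2 = (13.5 − 0.0)/2 = 6.75 m; q_2 = 0.20 × 0.36 × 6.75 = 0.4860 m³/s
w_3 = (17.4 − 2.0)/2 = 7.7 m; q_3 = 0.31 × 0.77 × 7.7 = 1.838 m³/s
w_4 = (20.1 − 13.5)/2 = 3.3 m; q_4 = 0.24 × 0.61 × 3.3 = 0.4831 m³/s
w_5 = (23.3 − 17.4)/2 = 2.95 m; q_5 = 0.23 × 0.35 × 2.95 = 0.2375 m³/s
Stations 1, 6 contribute zero (depth or velocity is 0).
Q = Σ qᵢ = 3.045 m³/s

3.04 m³/s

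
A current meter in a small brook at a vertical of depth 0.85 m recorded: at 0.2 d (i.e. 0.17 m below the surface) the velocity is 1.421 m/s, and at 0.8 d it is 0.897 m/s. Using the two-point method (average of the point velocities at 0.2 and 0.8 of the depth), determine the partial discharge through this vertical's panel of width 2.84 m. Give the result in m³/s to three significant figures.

v̄ = (1.421 + 0.897) / 2 = 1.159 m/s
q = v̄ × d × w = 1.159 × 0.85 × 2.84 = 2.798 m³/s

2.80 m³/s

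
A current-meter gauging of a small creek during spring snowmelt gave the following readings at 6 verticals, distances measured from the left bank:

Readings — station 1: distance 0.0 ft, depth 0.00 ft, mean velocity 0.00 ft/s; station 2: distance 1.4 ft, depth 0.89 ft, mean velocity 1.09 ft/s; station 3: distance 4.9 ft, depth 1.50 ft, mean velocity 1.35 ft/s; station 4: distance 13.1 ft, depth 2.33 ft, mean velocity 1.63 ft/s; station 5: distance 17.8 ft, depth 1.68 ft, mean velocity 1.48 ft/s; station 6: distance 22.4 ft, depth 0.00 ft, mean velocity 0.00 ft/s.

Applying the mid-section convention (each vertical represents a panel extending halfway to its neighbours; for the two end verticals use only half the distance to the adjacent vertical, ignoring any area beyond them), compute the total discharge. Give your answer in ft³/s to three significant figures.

50.3 ft³/s

w_2 = (4.9 − 0.0)/2 = 2.45 ft; q_2 = 1.09 × 0.89 × 2.45 = 2.377 ft³/s
w_3 = (13.1 − 1.4)/2 = 5.85 ft; q_3 = 1.35 × 1.50 × 5.85 = 11.85 ft³/s
w_4 = (17.8 − 4.9)/2 = 6.45 ft; q_4 = 1.63 × 2.33 × 6.45 = 24.50 ft³/s
w_5 = (22.4 − 13.1)/2 = 4.65 ft; q_5 = 1.48 × 1.68 × 4.65 = 11.56 ft³/s
Stations 1, 6 contribute zero (depth or velocity is 0).
Q = Σ qᵢ = 50.28 ft³/s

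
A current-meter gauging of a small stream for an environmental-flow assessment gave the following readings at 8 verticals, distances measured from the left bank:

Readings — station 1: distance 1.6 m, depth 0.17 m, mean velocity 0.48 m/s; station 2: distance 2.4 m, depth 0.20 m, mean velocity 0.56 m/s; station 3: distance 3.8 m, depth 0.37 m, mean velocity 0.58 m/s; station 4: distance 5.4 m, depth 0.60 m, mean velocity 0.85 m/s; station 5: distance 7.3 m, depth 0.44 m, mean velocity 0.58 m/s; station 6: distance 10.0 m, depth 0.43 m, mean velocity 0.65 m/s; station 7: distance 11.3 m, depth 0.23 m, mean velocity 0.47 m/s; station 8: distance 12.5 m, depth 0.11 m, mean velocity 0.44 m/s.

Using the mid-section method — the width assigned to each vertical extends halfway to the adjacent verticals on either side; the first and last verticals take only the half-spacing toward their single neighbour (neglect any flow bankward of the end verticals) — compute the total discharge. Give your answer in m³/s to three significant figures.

w_1 = (2.4 − 1.6)/2 = 0.4 m; q_1 = 0.48 × 0.17 × 0.4 = 0.03264 m³/s
w_2 = (3.8 − 1.6)/2 = 1.1 m; q_2 = 0.56 × 0.20 × 1.1 = 0.1232 m³/s
w_3 = (5.4 − 2.4)/2 = 1.5 m; q_3 = 0.58 × 0.37 × 1.5 = 0.3219 m³/s
w_4 = (7.3 − 3.8)/2 = 1.75 m; q_4 = 0.85 × 0.60 × 1.75 = 0.8925 m³/s
w_5 = (10.0 − 5.4)/2 = 2.3 m; q_5 = 0.58 × 0.44 × 2.3 = 0.5870 m³/s
w_6 = (11.3 − 7.3)/2 = 2 m; q_6 = 0.65 × 0.43 × 2 = 0.5590 m³/s
w_7 = (12.5 − 10.0)/2 = 1.25 m; q_7 = 0.47 × 0.23 × 1.25 = 0.1351 m³/s
w_8 = (12.5 − 11.3)/2 = 0.6 m; q_8 = 0.44 × 0.11 × 0.6 = 0.02904 m³/s
Q = Σ qᵢ = 2.680 m³/s

2.68 m³/s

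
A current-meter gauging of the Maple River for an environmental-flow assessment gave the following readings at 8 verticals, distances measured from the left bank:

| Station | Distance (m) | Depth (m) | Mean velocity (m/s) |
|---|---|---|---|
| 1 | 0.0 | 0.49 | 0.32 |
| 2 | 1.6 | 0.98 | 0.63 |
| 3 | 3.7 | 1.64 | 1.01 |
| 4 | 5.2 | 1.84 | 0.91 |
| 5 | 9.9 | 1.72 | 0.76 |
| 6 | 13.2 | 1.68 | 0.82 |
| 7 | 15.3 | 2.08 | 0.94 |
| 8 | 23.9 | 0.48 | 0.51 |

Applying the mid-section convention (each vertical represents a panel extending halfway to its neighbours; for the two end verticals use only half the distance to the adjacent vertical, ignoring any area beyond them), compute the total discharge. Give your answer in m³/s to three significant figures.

29.9 m³/s

w_1 = (1.6 − 0.0)/2 = 0.8 m; q_1 = 0.32 × 0.49 × 0.8 = 0.1254 m³/s
w_2 = (3.7 − 0.0)/2 = 1.85 m; q_2 = 0.63 × 0.98 × 1.85 = 1.142 m³/s
w_3 = (5.2 − 1.6)/2 = 1.8 m; q_3 = 1.01 × 1.64 × 1.8 = 2.982 m³/s
w_4 = (9.9 − 3.7)/2 = 3.1 m; q_4 = 0.91 × 1.84 × 3.1 = 5.191 m³/s
w_5 = (13.2 − 5.2)/2 = 4 m; q_5 = 0.76 × 1.72 × 4 = 5.229 m³/s
w_6 = (15.3 − 9.9)/2 = 2.7 m; q_6 = 0.82 × 1.68 × 2.7 = 3.720 m³/s
w_7 = (23.9 − 13.2)/2 = 5.35 m; q_7 = 0.94 × 2.08 × 5.35 = 10.46 m³/s
w_8 = (23.9 − 15.3)/2 = 4.3 m; q_8 = 0.51 × 0.48 × 4.3 = 1.053 m³/s
Q = Σ qᵢ = 29.90 m³/s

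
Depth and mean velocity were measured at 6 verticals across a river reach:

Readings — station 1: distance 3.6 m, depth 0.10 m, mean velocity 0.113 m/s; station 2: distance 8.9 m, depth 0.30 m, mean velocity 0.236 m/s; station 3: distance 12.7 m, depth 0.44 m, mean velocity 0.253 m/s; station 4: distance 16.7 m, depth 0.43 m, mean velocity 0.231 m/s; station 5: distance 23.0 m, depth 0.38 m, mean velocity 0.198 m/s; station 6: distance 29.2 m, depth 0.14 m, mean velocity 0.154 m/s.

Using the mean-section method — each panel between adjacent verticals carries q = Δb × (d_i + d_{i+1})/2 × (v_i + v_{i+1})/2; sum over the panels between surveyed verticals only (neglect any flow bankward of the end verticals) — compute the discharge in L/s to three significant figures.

1780 L/s

Panel 1-2: Δb = 5.3 m, d̄ = (0.10+0.30)/2 = 0.2, v̄ = (0.113+0.236)/2 = 0.1745 → q = 5.3×0.2×0.1745 = 0.1850 m³/s
Panel 2-3: Δb = 3.8 m, d̄ = (0.30+0.44)/2 = 0.37, v̄ = (0.236+0.253)/2 = 0.2445 → q = 3.8×0.37×0.2445 = 0.3438 m³/s
Panel 3-4: Δb = 4 m, d̄ = (0.44+0.43)/2 = 0.435, v̄ = (0.253+0.231)/2 = 0.242 → q = 4×0.435×0.242 = 0.4211 m³/s
Panel 4-5: Δb = 6.3 m, d̄ = (0.43+0.38)/2 = 0.405, v̄ = (0.231+0.198)/2 = 0.2145 → q = 6.3×0.405×0.2145 = 0.5473 m³/s
Panel 5-6: Δb = 6.2 m, d̄ = (0.38+0.14)/2 = 0.26, v̄ = (0.198+0.154)/2 = 0.176 → q = 6.2×0.26×0.176 = 0.2837 m³/s
Q = Σ q = 1.781 m³/s
= 1.781 × 1000 = 1781 L/s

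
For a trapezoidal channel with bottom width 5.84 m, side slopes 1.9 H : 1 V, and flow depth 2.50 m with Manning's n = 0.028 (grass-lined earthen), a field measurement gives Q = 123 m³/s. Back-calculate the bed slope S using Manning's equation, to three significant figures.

A = (b + z·y)·y = (5.84 + 1.9×2.50)×2.50 = 26.48 m²
P = b + 2y√(1+z²) = 5.84 + 2×2.50×√(1+1.9²) = 16.58 m
R = A/P = 26.48/16.58 = 1.597 m
S = (Q·n / (1·A·R^(2/3)))² = (123×0.028 / (1×26.48×1.366))² = 0.009063

0.00906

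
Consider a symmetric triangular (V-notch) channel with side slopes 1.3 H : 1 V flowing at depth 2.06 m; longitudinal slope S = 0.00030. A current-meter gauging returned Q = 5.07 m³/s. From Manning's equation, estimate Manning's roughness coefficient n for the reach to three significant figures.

0.0165

A = z·y² = 1.3×2.06² = 5.517 m²
P = 2y√(1+z²) = 2×2.06×√(1+1.3²) = 6.757 m
R = A/P = 5.517/6.757 = 0.8164 m
n = (1/Q)·A·R^(2/3)·S^(1/2) = (1/5.07) × 5.517 × 0.8735 × 0.01732 = 0.01646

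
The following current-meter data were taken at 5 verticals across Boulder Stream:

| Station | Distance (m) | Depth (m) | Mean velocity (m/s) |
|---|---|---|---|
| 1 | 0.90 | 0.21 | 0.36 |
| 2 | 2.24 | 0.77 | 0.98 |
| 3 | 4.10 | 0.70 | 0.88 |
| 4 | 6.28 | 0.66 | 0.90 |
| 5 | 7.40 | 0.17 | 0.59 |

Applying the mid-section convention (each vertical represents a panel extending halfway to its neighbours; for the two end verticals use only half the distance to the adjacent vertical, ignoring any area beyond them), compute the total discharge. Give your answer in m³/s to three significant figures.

w_1 = (2.24 − 0.90)/2 = 0.67 m; q_1 = 0.36 × 0.21 × 0.67 = 0.05065 m³/s
w_2 = (4.10 − 0.90)/2 = 1.6 m; q_2 = 0.98 × 0.77 × 1.6 = 1.207 m³/s
w_3 = (6.28 − 2.24)/2 = 2.02 m; q_3 = 0.88 × 0.70 × 2.02 = 1.244 m³/s
w_4 = (7.40 − 4.10)/2 = 1.65 m; q_4 = 0.90 × 0.66 × 1.65 = 0.9801 m³/s
w_5 = (7.40 − 6.28)/2 = 0.56 m; q_5 = 0.59 × 0.17 × 0.56 = 0.05617 m³/s
Q = Σ qᵢ = 3.539 m³/s

3.54 m³/s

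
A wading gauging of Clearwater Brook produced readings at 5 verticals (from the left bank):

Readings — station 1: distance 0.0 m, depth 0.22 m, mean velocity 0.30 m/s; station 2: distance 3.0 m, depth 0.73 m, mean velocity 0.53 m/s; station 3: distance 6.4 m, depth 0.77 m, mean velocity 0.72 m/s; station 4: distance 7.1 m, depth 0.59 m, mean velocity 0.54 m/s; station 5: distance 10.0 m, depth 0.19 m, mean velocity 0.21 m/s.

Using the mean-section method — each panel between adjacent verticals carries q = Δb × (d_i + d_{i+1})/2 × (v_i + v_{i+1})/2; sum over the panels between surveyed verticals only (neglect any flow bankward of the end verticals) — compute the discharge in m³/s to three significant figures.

Panel 1-2: Δb = 3 m, d̄ = (0.22+0.73)/2 = 0.475, v̄ = (0.30+0.53)/2 = 0.415 → q = 3×0.475×0.415 = 0.5914 m³/s
Panel 2-3: Δb = 3.4 m, d̄ = (0.73+0.77)/2 = 0.75, v̄ = (0.53+0.72)/2 = 0.625 → q = 3.4×0.75×0.625 = 1.594 m³/s
Panel 3-4: Δb = 0.7 m, d̄ = (0.77+0.59)/2 = 0.68, v̄ = (0.72+0.54)/2 = 0.63 → q = 0.7×0.68×0.63 = 0.2999 m³/s
Panel 4-5: Δb = 2.9 m, d̄ = (0.59+0.19)/2 = 0.39, v̄ = (0.54+0.21)/2 = 0.375 → q = 2.9×0.39×0.375 = 0.4241 m³/s
Q = Σ q = 2.909 m³/s

2.91 m³/s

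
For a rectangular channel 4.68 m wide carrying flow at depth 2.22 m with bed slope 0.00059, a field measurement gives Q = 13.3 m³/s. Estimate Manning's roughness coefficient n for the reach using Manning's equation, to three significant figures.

0.0207

A = b·y = 4.68 × 2.22 = 10.39 m²
P = b + 2y = 4.68 + 2×2.22 = 9.120 m
R = A/P = 10.39/9.120 = 1.139 m
n = (1/Q)·A·R^(2/3)·S^(1/2) = (1/13.3) × 10.39 × 1.091 × 0.02429 = 0.02070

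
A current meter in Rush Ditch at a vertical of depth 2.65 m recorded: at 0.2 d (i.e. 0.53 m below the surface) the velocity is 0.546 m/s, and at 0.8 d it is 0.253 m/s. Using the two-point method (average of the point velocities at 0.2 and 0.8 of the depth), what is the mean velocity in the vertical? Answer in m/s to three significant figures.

v̄ = (0.546 + 0.253) / 2 = 0.3995 m/s

0.400 m/s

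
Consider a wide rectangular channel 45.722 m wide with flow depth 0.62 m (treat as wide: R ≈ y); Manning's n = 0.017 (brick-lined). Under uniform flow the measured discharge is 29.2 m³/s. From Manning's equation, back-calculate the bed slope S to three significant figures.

0.000580

A = b·y = 45.722 × 0.62 = 28.35 m²
Wide channel: R ≈ y = 0.62 m
S = (Q·n / (1·A·R^(2/3)))² = (29.2×0.017 / (1×28.35×0.7271))² = 0.0005800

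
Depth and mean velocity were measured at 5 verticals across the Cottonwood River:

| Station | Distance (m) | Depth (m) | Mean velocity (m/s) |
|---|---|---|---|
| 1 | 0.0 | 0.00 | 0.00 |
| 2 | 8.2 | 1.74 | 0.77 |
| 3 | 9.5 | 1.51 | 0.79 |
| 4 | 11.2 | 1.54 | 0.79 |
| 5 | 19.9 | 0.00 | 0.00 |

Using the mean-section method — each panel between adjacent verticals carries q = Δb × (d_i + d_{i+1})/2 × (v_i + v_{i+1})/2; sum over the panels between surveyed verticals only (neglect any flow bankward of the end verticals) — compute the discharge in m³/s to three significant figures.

9.09 m³/s

Panel 1-2: Δb = 8.2 m, d̄ = (0.00+1.74)/2 = 0.87, v̄ = (0.00+0.77)/2 = 0.385 → q = 8.2×0.87×0.385 = 2.747 m³/s
Panel 2-3: Δb = 1.3 m, d̄ = (1.74+1.51)/2 = 1.625, v̄ = (0.77+0.79)/2 = 0.78 → q = 1.3×1.625×0.78 = 1.648 m³/s
Panel 3-4: Δb = 1.7 m, d̄ = (1.51+1.54)/2 = 1.525, v̄ = (0.79+0.79)/2 = 0.79 → q = 1.7×1.525×0.79 = 2.048 m³/s
Panel 4-5: Δb = 8.7 m, d̄ = (1.54+0.00)/2 = 0.77, v̄ = (0.79+0.00)/2 = 0.395 → q = 8.7×0.77×0.395 = 2.646 m³/s
Q = Σ q = 9.089 m³/s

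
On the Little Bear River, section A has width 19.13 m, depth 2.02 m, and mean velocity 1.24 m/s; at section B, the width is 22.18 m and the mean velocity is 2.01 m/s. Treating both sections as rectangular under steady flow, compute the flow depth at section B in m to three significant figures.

1.07 m

Q = A₁V₁ = (19.13×2.02) × 1.24 = 47.92 m³/s
d₂ = Q/(b₂ V₂) = 47.92/(22.18×2.01) = 1.075 m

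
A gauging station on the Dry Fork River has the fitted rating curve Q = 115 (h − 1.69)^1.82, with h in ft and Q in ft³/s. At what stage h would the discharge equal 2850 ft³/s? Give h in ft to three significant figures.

7.52 ft

h − h₀ = (Q/C)^(1/b) = (2850/115)^(1/1.82) = 5.835 ft
h = 1.69 + 5.835 = 7.525 ft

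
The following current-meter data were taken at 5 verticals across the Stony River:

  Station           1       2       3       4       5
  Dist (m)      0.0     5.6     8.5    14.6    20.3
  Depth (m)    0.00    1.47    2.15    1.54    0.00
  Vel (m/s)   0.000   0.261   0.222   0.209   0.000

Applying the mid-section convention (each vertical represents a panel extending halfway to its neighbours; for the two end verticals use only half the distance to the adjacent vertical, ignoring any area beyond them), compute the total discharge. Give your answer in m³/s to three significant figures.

5.68 m³/s

w_2 = (8.5 − 0.0)/2 = 4.25 m; q_2 = 0.261 × 1.47 × 4.25 = 1.631 m³/s
w_3 = (14.6 − 5.6)/2 = 4.5 m; q_3 = 0.222 × 2.15 × 4.5 = 2.148 m³/s
w_4 = (20.3 − 8.5)/2 = 5.9 m; q_4 = 0.209 × 1.54 × 5.9 = 1.899 m³/s
Stations 1, 5 contribute zero (depth or velocity is 0).
Q = Σ qᵢ = 5.677 m³/s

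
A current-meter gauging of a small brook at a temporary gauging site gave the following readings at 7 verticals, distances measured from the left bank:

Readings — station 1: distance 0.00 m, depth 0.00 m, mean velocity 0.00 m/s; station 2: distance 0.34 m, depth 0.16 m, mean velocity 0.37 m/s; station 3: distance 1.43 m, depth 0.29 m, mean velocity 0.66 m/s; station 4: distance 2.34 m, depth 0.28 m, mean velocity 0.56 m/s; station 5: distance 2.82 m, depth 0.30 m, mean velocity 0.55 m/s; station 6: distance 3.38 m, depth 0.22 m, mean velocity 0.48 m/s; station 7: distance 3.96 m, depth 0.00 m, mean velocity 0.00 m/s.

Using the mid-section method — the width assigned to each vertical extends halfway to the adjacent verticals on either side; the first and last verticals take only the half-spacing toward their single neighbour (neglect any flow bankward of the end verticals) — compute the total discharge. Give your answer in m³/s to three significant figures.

0.489 m³/s

w_2 = (1.43 − 0.00)/2 = 0.715 m; q_2 = 0.37 × 0.16 × 0.715 = 0.04233 m³/s
w_3 = (2.34 − 0.34)/2 = 1 m; q_3 = 0.66 × 0.29 × 1 = 0.1914 m³/s
w_4 = (2.82 − 1.43)/2 = 0.695 m; q_4 = 0.56 × 0.28 × 0.695 = 0.1090 m³/s
w_5 = (3.38 − 2.34)/2 = 0.52 m; q_5 = 0.55 × 0.30 × 0.52 = 0.08580 m³/s
w_6 = (3.96 − 2.82)/2 = 0.57 m; q_6 = 0.48 × 0.22 × 0.57 = 0.06019 m³/s
Stations 1, 7 contribute zero (depth or velocity is 0).
Q = Σ qᵢ = 0.4887 m³/s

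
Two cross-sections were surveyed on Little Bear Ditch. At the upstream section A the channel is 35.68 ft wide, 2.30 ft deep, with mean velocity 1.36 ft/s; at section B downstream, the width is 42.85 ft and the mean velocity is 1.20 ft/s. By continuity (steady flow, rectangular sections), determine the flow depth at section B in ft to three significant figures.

Q = A₁V₁ = (35.68×2.30) × 1.36 = 111.6 ft³/s
d₂ = Q/(b₂ V₂) = 111.6/(42.85×1.20) = 2.170 ft

2.17 ft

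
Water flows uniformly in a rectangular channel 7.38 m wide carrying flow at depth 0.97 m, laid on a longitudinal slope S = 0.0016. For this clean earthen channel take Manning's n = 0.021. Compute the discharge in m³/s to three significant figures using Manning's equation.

A = b·y = 7.38 × 0.97 = 7.159 m²
P = b + 2y = 7.38 + 2×0.97 = 9.320 m
R = A/P = 7.159/9.320 = 0.7681 m
Q = (1/n)·A·R^(2/3)·S^(1/2) = (1/0.021) × 7.159 × 0.7681^(2/3) × 0.0016^(1/2) = 11.44 m³/s

11.4 m³/s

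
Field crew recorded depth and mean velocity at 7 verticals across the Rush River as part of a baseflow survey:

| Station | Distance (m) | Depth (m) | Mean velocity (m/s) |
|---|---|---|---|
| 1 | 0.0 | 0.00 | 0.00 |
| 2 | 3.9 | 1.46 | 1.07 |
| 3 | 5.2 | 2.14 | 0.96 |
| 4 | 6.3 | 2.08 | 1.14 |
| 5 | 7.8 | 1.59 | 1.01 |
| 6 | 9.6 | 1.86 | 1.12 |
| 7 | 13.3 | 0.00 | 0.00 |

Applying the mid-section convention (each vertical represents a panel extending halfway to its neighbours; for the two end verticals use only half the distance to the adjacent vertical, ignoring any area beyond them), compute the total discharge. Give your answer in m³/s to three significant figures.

18.0 m³/s

w_2 = (5.2 − 0.0)/2 = 2.6 m; q_2 = 1.07 × 1.46 × 2.6 = 4.062 m³/s
w_3 = (6.3 − 3.9)/2 = 1.2 m; q_3 = 0.96 × 2.14 × 1.2 = 2.465 m³/s
w_4 = (7.8 − 5.2)/2 = 1.3 m; q_4 = 1.14 × 2.08 × 1.3 = 3.083 m³/s
w_5 = (9.6 − 6.3)/2 = 1.65 m; q_5 = 1.01 × 1.59 × 1.65 = 2.650 m³/s
w_6 = (13.3 − 7.8)/2 = 2.75 m; q_6 = 1.12 × 1.86 × 2.75 = 5.729 m³/s
Stations 1, 7 contribute zero (depth or velocity is 0).
Q = Σ qᵢ = 17.99 m³/s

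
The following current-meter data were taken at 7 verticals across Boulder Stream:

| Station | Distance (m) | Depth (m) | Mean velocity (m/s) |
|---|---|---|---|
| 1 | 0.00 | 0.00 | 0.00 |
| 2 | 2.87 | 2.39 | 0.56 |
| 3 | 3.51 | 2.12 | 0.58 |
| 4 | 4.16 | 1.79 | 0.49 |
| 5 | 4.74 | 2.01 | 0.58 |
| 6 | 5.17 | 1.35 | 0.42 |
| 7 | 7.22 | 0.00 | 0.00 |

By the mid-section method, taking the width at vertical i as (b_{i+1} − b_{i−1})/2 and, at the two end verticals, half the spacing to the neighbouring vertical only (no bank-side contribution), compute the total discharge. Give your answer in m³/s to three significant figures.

4.97 m³/s

w_2 = (3.51 − 0.00)/2 = 1.755 m; q_2 = 0.56 × 2.39 × 1.755 = 2.349 m³/s
w_3 = (4.16 − 2.87)/2 = 0.645 m; q_3 = 0.58 × 2.12 × 0.645 = 0.7931 m³/s
w_4 = (4.74 − 3.51)/2 = 0.615 m; q_4 = 0.49 × 1.79 × 0.615 = 0.5394 m³/s
w_5 = (5.17 − 4.16)/2 = 0.505 m; q_5 = 0.58 × 2.01 × 0.505 = 0.5887 m³/s
w_6 = (7.22 − 4.74)/2 = 1.24 m; q_6 = 0.42 × 1.35 × 1.24 = 0.7031 m³/s
Stations 1, 7 contribute zero (depth or velocity is 0).
Q = Σ qᵢ = 4.973 m³/s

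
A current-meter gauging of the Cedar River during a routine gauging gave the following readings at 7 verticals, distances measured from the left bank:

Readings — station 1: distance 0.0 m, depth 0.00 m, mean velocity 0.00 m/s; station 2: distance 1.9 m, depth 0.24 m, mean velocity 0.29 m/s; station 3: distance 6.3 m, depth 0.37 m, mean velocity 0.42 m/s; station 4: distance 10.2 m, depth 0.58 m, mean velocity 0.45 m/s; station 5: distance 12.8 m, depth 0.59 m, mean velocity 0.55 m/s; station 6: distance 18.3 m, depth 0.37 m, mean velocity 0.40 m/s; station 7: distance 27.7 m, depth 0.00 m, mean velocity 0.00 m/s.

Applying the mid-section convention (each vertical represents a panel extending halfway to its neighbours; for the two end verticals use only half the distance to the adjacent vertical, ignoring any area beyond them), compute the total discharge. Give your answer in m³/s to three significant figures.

w_2 = (6.3 − 0.0)/2 = 3.15 m; q_2 = 0.29 × 0.24 × 3.15 = 0.2192 m³/s
w_3 = (10.2 − 1.9)/2 = 4.15 m; q_3 = 0.42 × 0.37 × 4.15 = 0.6449 m³/s
w_4 = (12.8 − 6.3)/2 = 3.25 m; q_4 = 0.45 × 0.58 × 3.25 = 0.8483 m³/s
w_5 = (18.3 − 10.2)/2 = 4.05 m; q_5 = 0.55 × 0.59 × 4.05 = 1.314 m³/s
w_6 = (27.7 − 12.8)/2 = 7.45 m; q_6 = 0.40 × 0.37 × 7.45 = 1.103 m³/s
Stations 1, 7 contribute zero (depth or velocity is 0).
Q = Σ qᵢ = 4.129 m³/s

4.13 m³/s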